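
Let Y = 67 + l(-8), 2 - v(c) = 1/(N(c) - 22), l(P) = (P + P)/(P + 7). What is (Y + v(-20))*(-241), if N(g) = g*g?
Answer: -7743089/378 ≈ -20484.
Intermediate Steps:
l(P) = 2*P/(7 + P) (l(P) = (2*P)/(7 + P) = 2*P/(7 + P))
N(g) = g²
v(c) = 2 - 1/(-22 + c²) (v(c) = 2 - 1/(c² - 22) = 2 - 1/(-22 + c²))
Y = 83 (Y = 67 + 2*(-8)/(7 - 8) = 67 + 2*(-8)/(-1) = 67 + 2*(-8)*(-1) = 67 + 16 = 83)
(Y + v(-20))*(-241) = (83 + (-45 + 2*(-20)²)/(-22 + (-20)²))*(-241) = (83 + (-45 + 2*400)/(-22 + 400))*(-241) = (83 + (-45 + 800)/378)*(-241) = (83 + (1/378)*755)*(-241) = (83 + 755/378)*(-241) = (32129/378)*(-241) = -7743089/378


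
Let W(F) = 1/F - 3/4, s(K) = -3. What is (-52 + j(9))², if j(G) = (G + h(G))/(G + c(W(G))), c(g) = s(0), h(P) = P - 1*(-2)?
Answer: 21316/9 ≈ 2368.4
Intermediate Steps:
h(P) = 2 + P (h(P) = P + 2 = 2 + P)
W(F) = -¾ + 1/F (W(F) = 1/F - 3*¼ = 1/F - ¾ = -¾ + 1/F)
c(g) = -3
j(G) = (2 + 2*G)/(-3 + G) (j(G) = (G + (2 + G))/(G - 3) = (2 + 2*G)/(-3 + G))
(-52 + j(9))² = (-52 + 2*(1 + 9)/(-3 + 9))² = (-52 + 2*10/6)² = (-52 + 2*(⅙)*10)² = (-52 + 10/3)² = (-146/3)² = 21316/9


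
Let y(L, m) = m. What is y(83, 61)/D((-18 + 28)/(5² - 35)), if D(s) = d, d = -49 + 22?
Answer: -61/27 ≈ -2.2593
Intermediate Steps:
d = -27
D(s) = -27
y(83, 61)/D((-18 + 28)/(5² - 35)) = 61/(-27) = 61*(-1/27) = -61/27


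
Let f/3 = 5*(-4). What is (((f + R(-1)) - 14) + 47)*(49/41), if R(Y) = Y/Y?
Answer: -1274/41 ≈ -31.073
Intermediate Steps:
R(Y) = 1
f = -60 (f = 3*(5*(-4)) = 3*(-20) = -60)
(((f + R(-1)) - 14) + 47)*(49/41) = (((-60 + 1) - 14) + 47)*(49/41) = ((-59 - 14) + 47)*(49*(1/41)) = (-73 + 47)*(49/41) = -26*49/41 = -1274/41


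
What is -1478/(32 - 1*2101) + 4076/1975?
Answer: 11352294/4086275 ≈ 2.7782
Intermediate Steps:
-1478/(32 - 1*2101) + 4076/1975 = -1478/(32 - 2101) + 4076*(1/1975) = -1478/(-2069) + 4076/1975 = -1478*(-1/2069) + 4076/1975 = 1478/2069 + 4076/1975 = 11352294/4086275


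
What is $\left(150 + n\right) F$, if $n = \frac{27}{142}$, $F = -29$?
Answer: $- \frac{618483}{142} \approx -4355.5$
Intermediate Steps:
$n = \frac{27}{142}$ ($n = 27 \cdot \frac{1}{142} = \frac{27}{142} \approx 0.19014$)
$\left(150 + n\right) F = \left(150 + \frac{27}{142}\right) \left(-29\right) = \frac{21327}{142} \left(-29\right) = - \frac{618483}{142}$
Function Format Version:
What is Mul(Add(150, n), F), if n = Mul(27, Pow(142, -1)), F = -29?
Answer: Rational(-618483, 142) ≈ -4355.5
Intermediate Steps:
n = Rational(27, 142) (n = Mul(27, Rational(1, 142)) = Rational(27, 142) ≈ 0.19014)
Mul(Add(150, n), F) = Mul(Add(150, Rational(27, 142)), -29) = Mul(Rational(21327, 142), -29) = Rational(-618483, 142)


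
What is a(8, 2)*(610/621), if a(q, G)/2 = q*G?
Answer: 19520/621 ≈ 31.433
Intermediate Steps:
a(q, G) = 2*G*q (a(q, G) = 2*(q*G) = 2*(G*q) = 2*G*q)
a(8, 2)*(610/621) = (2*2*8)*(610/621) = 32*(610*(1/621)) = 32*(610/621) = 19520/621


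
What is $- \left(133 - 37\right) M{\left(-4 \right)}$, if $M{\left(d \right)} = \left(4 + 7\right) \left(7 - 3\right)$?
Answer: $-4224$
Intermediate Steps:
$M{\left(d \right)} = 44$ ($M{\left(d \right)} = 11 \cdot 4 = 44$)
$- \left(133 - 37\right) M{\left(-4 \right)} = - \left(133 - 37\right) 44 = - 96 \cdot 44 = \left(-1\right) 4224 = -4224$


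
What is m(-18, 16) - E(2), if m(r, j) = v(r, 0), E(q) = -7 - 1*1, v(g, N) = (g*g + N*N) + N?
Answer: 332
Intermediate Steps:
v(g, N) = N + N**2 + g**2 (v(g, N) = (g**2 + N**2) + N = (N**2 + g**2) + N = N + N**2 + g**2)
E(q) = -8 (E(q) = -7 - 1 = -8)
m(r, j) = r**2 (m(r, j) = 0 + 0**2 + r**2 = 0 + 0 + r**2 = r**2)
m(-18, 16) - E(2) = (-18)**2 - 1*(-8) = 324 + 8 = 332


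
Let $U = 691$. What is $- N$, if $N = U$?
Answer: $-691$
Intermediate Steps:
$N = 691$
$- N = \left(-1\right) 691 = -691$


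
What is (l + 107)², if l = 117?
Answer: 50176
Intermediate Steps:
(l + 107)² = (117 + 107)² = 224² = 50176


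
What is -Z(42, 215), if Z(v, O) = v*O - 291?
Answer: -8739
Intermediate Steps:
Z(v, O) = -291 + O*v (Z(v, O) = O*v - 291 = -291 + O*v)
-Z(42, 215) = -(-291 + 215*42) = -(-291 + 9030) = -1*8739 = -8739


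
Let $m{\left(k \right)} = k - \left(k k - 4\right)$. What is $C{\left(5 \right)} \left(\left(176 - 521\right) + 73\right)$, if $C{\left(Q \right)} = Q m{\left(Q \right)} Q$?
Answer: $108800$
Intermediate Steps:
$m{\left(k \right)} = 4 + k - k^{2}$ ($m{\left(k \right)} = k - \left(k^{2} - 4\right) = k - \left(-4 + k^{2}\right) = 4 + k - k^{2}$)
$C{\left(Q \right)} = Q^{2} \left(4 + Q - Q^{2}\right)$ ($C{\left(Q \right)} = Q \left(4 + Q - Q^{2}\right) Q = Q^{2} \left(4 + Q - Q^{2}\right)$)
$C{\left(5 \right)} \left(\left(176 - 521\right) + 73\right) = 5^{2} \left(4 + 5 - 5^{2}\right) \left(\left(176 - 521\right) + 73\right) = 25 \left(4 + 5 - 25\right) \left(-345 + 73\right) = 25 \left(4 + 5 - 25\right) \left(-272\right) = 25 \left(-16\right) \left(-272\right) = \left(-400\right) \left(-272\right) = 108800$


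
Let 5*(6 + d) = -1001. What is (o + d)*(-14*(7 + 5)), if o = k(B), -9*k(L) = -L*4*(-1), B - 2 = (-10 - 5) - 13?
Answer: 490504/15 ≈ 32700.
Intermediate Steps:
B = -26 (B = 2 + ((-10 - 5) - 13) = 2 + (-15 - 13) = 2 - 28 = -26)
k(L) = -4*L/9 (k(L) = -(-1)*(L*4)*(-1)/9 = -(-1)*(4*L)*(-1)/9 = -(-1)*(-4*L)/9 = -4*L/9)
o = 104/9 (o = -4/9*(-26) = 104/9 ≈ 11.556)
d = -1031/5 (d = -6 + (⅕)*(-1001) = -6 - 1001/5 = -1031/5 ≈ -206.20)
(o + d)*(-14*(7 + 5)) = (104/9 - 1031/5)*(-14*(7 + 5)) = -(-122626)*12/45 = -8759/45*(-168) = 490504/15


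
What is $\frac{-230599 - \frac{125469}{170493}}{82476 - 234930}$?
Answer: $\frac{6552606796}{4332056637} \approx 1.5126$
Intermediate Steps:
$\frac{-230599 - \frac{125469}{170493}}{82476 - 234930} = \frac{-230599 - \frac{41823}{56831}}{-152454} = \left(-230599 - \frac{41823}{56831}\right) \left(- \frac{1}{152454}\right) = \left(- \frac{13105213592}{56831}\right) \left(- \frac{1}{152454}\right) = \frac{6552606796}{4332056637}$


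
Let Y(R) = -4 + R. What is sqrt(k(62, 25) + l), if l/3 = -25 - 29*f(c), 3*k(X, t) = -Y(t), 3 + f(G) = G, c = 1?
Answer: 2*sqrt(23) ≈ 9.5917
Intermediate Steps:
f(G) = -3 + G
k(X, t) = 4/3 - t/3 (k(X, t) = (-(-4 + t))/3 = (4 - t)/3 = 4/3 - t/3)
l = 99 (l = 3*(-25 - 29*(-3 + 1)) = 3*(-25 - 29*(-2)) = 3*(-25 + 58) = 3*33 = 99)
sqrt(k(62, 25) + l) = sqrt((4/3 - 1/3*25) + 99) = sqrt((4/3 - 25/3) + 99) = sqrt(-7 + 99) = sqrt(92) = 2*sqrt(23)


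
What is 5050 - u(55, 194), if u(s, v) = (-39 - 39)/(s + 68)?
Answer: 207076/41 ≈ 5050.6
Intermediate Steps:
u(s, v) = -78/(68 + s)
5050 - u(55, 194) = 5050 - (-78)/(68 + 55) = 5050 - (-78)/123 = 5050 - 1*(-26/41) = 5050 + 26/41 = 207076/41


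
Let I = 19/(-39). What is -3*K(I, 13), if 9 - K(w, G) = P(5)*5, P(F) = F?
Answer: 48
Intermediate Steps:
I = -19/39 (I = 19*(-1/39) = -19/39 ≈ -0.48718)
K(w, G) = -16 (K(w, G) = 9 - 5*5 = 9 - 1*25 = 9 - 25 = -16)
-3*K(I, 13) = -3*(-16) = 48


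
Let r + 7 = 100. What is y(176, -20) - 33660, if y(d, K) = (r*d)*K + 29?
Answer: -360991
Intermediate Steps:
r = 93 (r = -7 + 100 = 93)
y(d, K) = 29 + 93*K*d (y(d, K) = (93*d)*K + 29 = 93*K*d + 29 = 29 + 93*K*d)
y(176, -20) - 33660 = (29 + 93*(-20)*176) - 33660 = (29 - 327360) - 33660 = -327331 - 33660 = -360991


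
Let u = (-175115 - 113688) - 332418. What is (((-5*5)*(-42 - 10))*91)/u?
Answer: -118300/621221 ≈ -0.19043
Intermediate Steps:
u = -621221 (u = -288803 - 332418 = -621221)
(((-5*5)*(-42 - 10))*91)/u = (((-5*5)*(-42 - 10))*91)/(-621221) = (-25*(-52)*91)*(-1/621221) = (1300*91)*(-1/621221) = 118300*(-1/621221) = -118300/621221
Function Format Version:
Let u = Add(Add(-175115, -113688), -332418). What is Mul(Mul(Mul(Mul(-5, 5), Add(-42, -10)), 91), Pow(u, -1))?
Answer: Rational(-118300, 621221) ≈ -0.19043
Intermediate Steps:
u = -621221 (u = Add(-288803, -332418) = -621221)
Mul(Mul(Mul(Mul(-5, 5), Add(-42, -10)), 91), Pow(u, -1)) = Mul(Mul(Mul(Mul(-5, 5), Add(-42, -10)), 91), Pow(-621221, -1)) = Mul(Mul(Mul(-25, -52), 91), Rational(-1, 621221)) = Mul(Mul(1300, 91), Rational(-1, 621221)) = Mul(118300, Rational(-1, 621221)) = Rational(-118300, 621221)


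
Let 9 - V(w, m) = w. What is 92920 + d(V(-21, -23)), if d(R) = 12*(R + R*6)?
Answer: 95440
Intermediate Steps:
V(w, m) = 9 - w
d(R) = 84*R (d(R) = 12*(R + 6*R) = 12*(7*R) = 84*R)
92920 + d(V(-21, -23)) = 92920 + 84*(9 - 1*(-21)) = 92920 + 84*(9 + 21) = 92920 + 84*30 = 92920 + 2520 = 95440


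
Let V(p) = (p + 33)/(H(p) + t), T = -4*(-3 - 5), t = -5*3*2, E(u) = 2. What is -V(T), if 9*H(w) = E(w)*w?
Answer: 585/206 ≈ 2.8398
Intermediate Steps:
t = -30 (t = -15*2 = -30)
H(w) = 2*w/9 (H(w) = (2*w)/9 = 2*w/9)
T = 32 (T = -4*(-8) = 32)
V(p) = (33 + p)/(-30 + 2*p/9) (V(p) = (p + 33)/(2*p/9 - 30) = (33 + p)/(-30 + 2*p/9))
-V(T) = -9*(33 + 32)/(2*(-135 + 32)) = -9*65/(2*(-103)) = -9*(-1)*65/(2*103) = -1*(-585/206) = 585/206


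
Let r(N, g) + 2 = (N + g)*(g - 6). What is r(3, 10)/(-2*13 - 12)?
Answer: -25/19 ≈ -1.3158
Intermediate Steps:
r(N, g) = -2 + (-6 + g)*(N + g) (r(N, g) = -2 + (N + g)*(g - 6) = -2 + (N + g)*(-6 + g) = -2 + (-6 + g)*(N + g))
r(3, 10)/(-2*13 - 12) = (-2 + 10² - 6*3 - 6*10 + 3*10)/(-2*13 - 12) = (-2 + 100 - 18 - 60 + 30)/(-26 - 12) = 50/(-38) = 50*(-1/38) = -25/19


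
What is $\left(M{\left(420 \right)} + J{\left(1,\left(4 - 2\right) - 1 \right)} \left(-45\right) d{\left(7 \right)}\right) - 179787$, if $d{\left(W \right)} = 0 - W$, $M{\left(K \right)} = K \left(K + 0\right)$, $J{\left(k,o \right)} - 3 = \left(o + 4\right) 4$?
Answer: $3858$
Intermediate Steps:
$J{\left(k,o \right)} = 19 + 4 o$ ($J{\left(k,o \right)} = 3 + \left(o + 4\right) 4 = 3 + \left(4 + o\right) 4 = 3 + \left(16 + 4 o\right) = 19 + 4 o$)
$M{\left(K \right)} = K^{2}$ ($M{\left(K \right)} = K K = K^{2}$)
$d{\left(W \right)} = - W$
$\left(M{\left(420 \right)} + J{\left(1,\left(4 - 2\right) - 1 \right)} \left(-45\right) d{\left(7 \right)}\right) - 179787 = \left(420^{2} + \left(19 + 4 \left(\left(4 - 2\right) - 1\right)\right) \left(-45\right) \left(\left(-1\right) 7\right)\right) - 179787 = \left(176400 + \left(19 + 4 \left(2 - 1\right)\right) \left(-45\right) \left(-7\right)\right) - 179787 = \left(176400 + \left(19 + 4 \cdot 1\right) \left(-45\right) \left(-7\right)\right) - 179787 = \left(176400 + \left(19 + 4\right) \left(-45\right) \left(-7\right)\right) - 179787 = \left(176400 + 23 \left(-45\right) \left(-7\right)\right) - 179787 = \left(176400 - -7245\right) - 179787 = \left(176400 + 7245\right) - 179787 = 183645 - 179787 = 3858$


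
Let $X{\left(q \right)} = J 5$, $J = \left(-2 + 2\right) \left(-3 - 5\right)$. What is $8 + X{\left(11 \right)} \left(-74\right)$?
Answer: $8$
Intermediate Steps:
$J = 0$ ($J = 0 \left(-8\right) = 0$)
$X{\left(q \right)} = 0$ ($X{\left(q \right)} = 0 \cdot 5 = 0$)
$8 + X{\left(11 \right)} \left(-74\right) = 8 + 0 \left(-74\right) = 8 + 0 = 8$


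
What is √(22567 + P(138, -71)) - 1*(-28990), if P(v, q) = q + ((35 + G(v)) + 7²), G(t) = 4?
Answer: 28990 + 2*√5646 ≈ 29140.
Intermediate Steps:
P(v, q) = 88 + q (P(v, q) = q + ((35 + 4) + 7²) = q + (39 + 49) = q + 88 = 88 + q)
√(22567 + P(138, -71)) - 1*(-28990) = √(22567 + (88 - 71)) - 1*(-28990) = √(22567 + 17) + 28990 = √22584 + 28990 = 2*√5646 + 28990 = 28990 + 2*√5646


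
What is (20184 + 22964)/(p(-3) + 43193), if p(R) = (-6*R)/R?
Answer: 43148/43187 ≈ 0.99910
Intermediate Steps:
p(R) = -6
(20184 + 22964)/(p(-3) + 43193) = (20184 + 22964)/(-6 + 43193) = 43148/43187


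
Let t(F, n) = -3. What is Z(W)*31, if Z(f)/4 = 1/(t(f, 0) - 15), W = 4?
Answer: -62/9 ≈ -6.8889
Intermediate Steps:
Z(f) = -2/9 (Z(f) = 4/(-3 - 15) = 4/(-18) = 4*(-1/18) = -2/9)
Z(W)*31 = -2/9*31 = -62/9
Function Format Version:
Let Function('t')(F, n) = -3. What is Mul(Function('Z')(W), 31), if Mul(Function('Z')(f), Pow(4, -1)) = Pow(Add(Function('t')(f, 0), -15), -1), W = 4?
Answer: Rational(-62, 9) ≈ -6.8889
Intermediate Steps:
Function('Z')(f) = Rational(-2, 9) (Function('Z')(f) = Mul(4, Pow(Add(-3, -15), -1)) = Mul(4, Pow(-18, -1)) = Mul(4, Rational(-1, 18)) = Rational(-2, 9))
Mul(Function('Z')(W), 31) = Mul(Rational(-2, 9), 31) = Rational(-62, 9)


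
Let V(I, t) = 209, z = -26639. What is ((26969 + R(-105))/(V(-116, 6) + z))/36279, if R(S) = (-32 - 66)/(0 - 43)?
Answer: -231953/8246144142 ≈ -2.8129e-5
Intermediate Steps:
R(S) = 98/43 (R(S) = -98/(-43) = -98*(-1/43) = 98/43)
((26969 + R(-105))/(V(-116, 6) + z))/36279 = ((26969 + 98/43)/(209 - 26639))/36279 = ((1159765/43)/(-26430))*(1/36279) = ((1159765/43)*(-1/26430))*(1/36279) = -231953/227298*1/36279 = -231953/8246144142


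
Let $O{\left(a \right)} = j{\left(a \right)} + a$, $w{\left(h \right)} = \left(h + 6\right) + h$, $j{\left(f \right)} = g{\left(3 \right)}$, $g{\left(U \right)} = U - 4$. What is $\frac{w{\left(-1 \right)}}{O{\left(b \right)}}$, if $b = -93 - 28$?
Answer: $- \frac{2}{61} \approx -0.032787$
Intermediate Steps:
$g{\left(U \right)} = -4 + U$
$b = -121$
$j{\left(f \right)} = -1$ ($j{\left(f \right)} = -4 + 3 = -1$)
$w{\left(h \right)} = 6 + 2 h$ ($w{\left(h \right)} = \left(6 + h\right) + h = 6 + 2 h$)
$O{\left(a \right)} = -1 + a$
$\frac{w{\left(-1 \right)}}{O{\left(b \right)}} = \frac{6 + 2 \left(-1\right)}{-1 - 121} = \frac{6 - 2}{-122} = 4 \left(- \frac{1}{122}\right) = - \frac{2}{61}$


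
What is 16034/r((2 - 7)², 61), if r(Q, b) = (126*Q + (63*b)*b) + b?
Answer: 8017/118817 ≈ 0.067474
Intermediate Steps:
r(Q, b) = b + 63*b² + 126*Q (r(Q, b) = (126*Q + 63*b²) + b = (63*b² + 126*Q) + b = b + 63*b² + 126*Q)
16034/r((2 - 7)², 61) = 16034/(61 + 63*61² + 126*(2 - 7)²) = 16034/(61 + 63*3721 + 126*(-5)²) = 16034/(61 + 234423 + 126*25) = 16034/(61 + 234423 + 3150) = 16034/237634 = 16034*(1/237634) = 8017/118817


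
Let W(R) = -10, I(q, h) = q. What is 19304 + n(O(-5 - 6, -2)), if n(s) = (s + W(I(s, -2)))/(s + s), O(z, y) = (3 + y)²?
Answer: 38599/2 ≈ 19300.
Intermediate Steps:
n(s) = (-10 + s)/(2*s) (n(s) = (s - 10)/(s + s) = (-10 + s)/((2*s)) = (-10 + s)*(1/(2*s)) = (-10 + s)/(2*s))
19304 + n(O(-5 - 6, -2)) = 19304 + (-10 + (3 - 2)²)/(2*((3 - 2)²)) = 19304 + (-10 + 1²)/(2*(1²)) = 19304 + (½)*(-10 + 1)/1 = 19304 + (½)*1*(-9) = 19304 - 9/2 = 38599/2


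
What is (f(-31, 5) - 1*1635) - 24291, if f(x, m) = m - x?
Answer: -25890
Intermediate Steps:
(f(-31, 5) - 1*1635) - 24291 = ((5 - 1*(-31)) - 1*1635) - 24291 = ((5 + 31) - 1635) - 24291 = (36 - 1635) - 24291 = -1599 - 24291 = -25890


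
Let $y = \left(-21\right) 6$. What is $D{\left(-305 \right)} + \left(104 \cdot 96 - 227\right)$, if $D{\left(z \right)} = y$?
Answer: $9631$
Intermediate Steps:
$y = -126$
$D{\left(z \right)} = -126$
$D{\left(-305 \right)} + \left(104 \cdot 96 - 227\right) = -126 + \left(104 \cdot 96 - 227\right) = -126 + \left(9984 - 227\right) = -126 + 9757 = 9631$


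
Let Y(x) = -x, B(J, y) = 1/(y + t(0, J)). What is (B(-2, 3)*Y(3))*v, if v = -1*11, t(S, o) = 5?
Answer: 33/8 ≈ 4.1250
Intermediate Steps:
v = -11
B(J, y) = 1/(5 + y) (B(J, y) = 1/(y + 5) = 1/(5 + y))
(B(-2, 3)*Y(3))*v = ((-1*3)/(5 + 3))*(-11) = (-3/8)*(-11) = ((⅛)*(-3))*(-11) = -3/8*(-11) = 33/8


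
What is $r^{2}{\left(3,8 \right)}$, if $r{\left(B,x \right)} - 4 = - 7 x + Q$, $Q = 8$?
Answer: $1936$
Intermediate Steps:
$r{\left(B,x \right)} = 12 - 7 x$ ($r{\left(B,x \right)} = 4 - \left(-8 + 7 x\right) = 12 - 7 x$)
$r^{2}{\left(3,8 \right)} = \left(12 - 56\right)^{2} = \left(-44\right)^{2} = 1936$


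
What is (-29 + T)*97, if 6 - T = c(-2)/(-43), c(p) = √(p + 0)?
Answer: -2231 + 97*I*√2/43 ≈ -2231.0 + 3.1902*I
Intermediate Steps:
c(p) = √p
T = 6 + I*√2/43 (T = 6 - √(-2)/(-43) = 6 - I*√2*(-1)/43 = 6 - (-1)*I*√2/43 = 6 + I*√2/43 ≈ 6.0 + 0.032889*I)
(-29 + T)*97 = (-29 + (6 + I*√2/43))*97 = (-23 + I*√2/43)*97 = -2231 + 97*I*√2/43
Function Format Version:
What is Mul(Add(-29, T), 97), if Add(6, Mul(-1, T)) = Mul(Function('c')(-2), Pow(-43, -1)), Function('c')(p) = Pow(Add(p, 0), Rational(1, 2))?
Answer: Add(-2231, Mul(Rational(97, 43), I, Pow(2, Rational(1, 2)))) ≈ Add(-2231.0, Mul(3.1902, I))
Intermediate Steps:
Function('c')(p) = Pow(p, Rational(1, 2))
T = Add(6, Mul(Rational(1, 43), I, Pow(2, Rational(1, 2)))) (T = Add(6, Mul(-1, Mul(Pow(-2, Rational(1, 2)), Pow(-43, -1)))) = Add(6, Mul(-1, Mul(Mul(I, Pow(2, Rational(1, 2))), Rational(-1, 43)))) = Add(6, Mul(-1, Mul(Rational(-1, 43), I, Pow(2, Rational(1, 2))))) = Add(6, Mul(Rational(1, 43), I, Pow(2, Rational(1, 2)))) ≈ Add(6.0000, Mul(0.032889, I)))
Mul(Add(-29, T), 97) = Mul(Add(-29, Add(6, Mul(Rational(1, 43), I, Pow(2, Rational(1, 2))))), 97) = Mul(Add(-23, Mul(Rational(1, 43), I, Pow(2, Rational(1, 2)))), 97) = Add(-2231, Mul(Rational(97, 43), I, Pow(2, Rational(1, 2))))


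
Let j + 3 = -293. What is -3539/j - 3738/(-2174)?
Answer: 4400117/321752 ≈ 13.675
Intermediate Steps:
j = -296 (j = -3 - 293 = -296)
-3539/j - 3738/(-2174) = -3539/(-296) - 3738/(-2174) = -3539*(-1/296) - 3738*(-1/2174) = 3539/296 + 1869/1087 = 4400117/321752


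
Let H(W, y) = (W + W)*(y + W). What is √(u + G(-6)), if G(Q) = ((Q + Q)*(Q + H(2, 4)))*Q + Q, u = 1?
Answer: √1291 ≈ 35.930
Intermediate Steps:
H(W, y) = 2*W*(W + y) (H(W, y) = (2*W)*(W + y) = 2*W*(W + y))
G(Q) = Q + 2*Q²*(24 + Q) (G(Q) = ((Q + Q)*(Q + 2*2*(2 + 4)))*Q + Q = ((2*Q)*(Q + 2*2*6))*Q + Q = ((2*Q)*(Q + 24))*Q + Q = ((2*Q)*(24 + Q))*Q + Q = (2*Q*(24 + Q))*Q + Q = 2*Q²*(24 + Q) + Q = Q + 2*Q²*(24 + Q))
√(u + G(-6)) = √(1 - 6*(1 + 2*(-6)² + 48*(-6))) = √(1 - 6*(1 + 2*36 - 288)) = √(1 - 6*(1 + 72 - 288)) = √(1 - 6*(-215)) = √(1 + 1290) = √1291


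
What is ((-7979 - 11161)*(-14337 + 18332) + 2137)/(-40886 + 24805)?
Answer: 76462163/16081 ≈ 4754.8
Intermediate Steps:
((-7979 - 11161)*(-14337 + 18332) + 2137)/(-40886 + 24805) = (-19140*3995 + 2137)/(-16081) = (-76464300 + 2137)*(-1/16081) = -76462163*(-1/16081) = 76462163/16081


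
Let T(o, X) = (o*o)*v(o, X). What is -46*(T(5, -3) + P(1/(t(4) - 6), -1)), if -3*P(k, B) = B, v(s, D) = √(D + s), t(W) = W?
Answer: -46/3 - 1150*√2 ≈ -1641.7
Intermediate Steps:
P(k, B) = -B/3
T(o, X) = o²*√(X + o) (T(o, X) = (o*o)*√(X + o) = o²*√(X + o))
-46*(T(5, -3) + P(1/(t(4) - 6), -1)) = -46*(5²*√(-3 + 5) - ⅓*(-1)) = -46*(25*√2 + ⅓) = -46*(⅓ + 25*√2) = -46/3 - 1150*√2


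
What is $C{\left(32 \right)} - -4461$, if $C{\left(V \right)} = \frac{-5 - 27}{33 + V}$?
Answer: $\frac{289933}{65} \approx 4460.5$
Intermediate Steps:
$C{\left(V \right)} = - \frac{32}{33 + V}$
$C{\left(32 \right)} - -4461 = - \frac{32}{33 + 32} - -4461 = - \frac{32}{65} + 4461 = \frac{289933}{65}$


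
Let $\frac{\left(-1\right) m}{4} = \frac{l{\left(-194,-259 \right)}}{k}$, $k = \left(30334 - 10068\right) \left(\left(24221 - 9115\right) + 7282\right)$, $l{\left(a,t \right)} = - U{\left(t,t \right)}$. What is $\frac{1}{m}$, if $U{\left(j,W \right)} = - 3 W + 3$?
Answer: $\frac{56714401}{390} \approx 1.4542 \cdot 10^{5}$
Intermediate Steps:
$U{\left(j,W \right)} = 3 - 3 W$
$l{\left(a,t \right)} = -3 + 3 t$ ($l{\left(a,t \right)} = - (3 - 3 t) = -3 + 3 t$)
$k = 453715208$ ($k = 20266 \left(15106 + 7282\right) = 20266 \cdot 22388 = 453715208$)
$m = \frac{390}{56714401}$ ($m = - 4 \frac{-3 + 3 \left(-259\right)}{453715208} = - 4 \left(-3 - 777\right) \frac{1}{453715208} = - 4 \left(\left(-780\right) \frac{1}{453715208}\right) = \left(-4\right) \left(- \frac{195}{113428802}\right) = \frac{390}{56714401} \approx 6.8766 \cdot 10^{-6}$)
$\frac{1}{m} = \frac{1}{\frac{390}{56714401}} = \frac{56714401}{390}$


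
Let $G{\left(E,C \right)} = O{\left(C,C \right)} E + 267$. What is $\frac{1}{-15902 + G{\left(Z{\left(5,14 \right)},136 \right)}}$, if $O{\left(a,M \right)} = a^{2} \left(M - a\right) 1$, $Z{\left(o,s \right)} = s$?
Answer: $- \frac{1}{15635} \approx -6.3959 \cdot 10^{-5}$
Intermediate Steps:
$O{\left(a,M \right)} = a^{2} \left(M - a\right)$
$G{\left(E,C \right)} = 267$ ($G{\left(E,C \right)} = C^{2} \left(C - C\right) E + 267 = C^{2} \cdot 0 E + 267 = 0 E + 267 = 0 + 267 = 267$)
$\frac{1}{-15902 + G{\left(Z{\left(5,14 \right)},136 \right)}} = \frac{1}{-15902 + 267} = \frac{1}{-15635} = - \frac{1}{15635}$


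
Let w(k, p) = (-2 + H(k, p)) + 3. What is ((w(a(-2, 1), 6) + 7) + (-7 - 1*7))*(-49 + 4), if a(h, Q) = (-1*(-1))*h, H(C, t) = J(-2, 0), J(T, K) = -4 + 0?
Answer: 450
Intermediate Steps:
J(T, K) = -4
H(C, t) = -4
a(h, Q) = h (a(h, Q) = 1*h = h)
w(k, p) = -3 (w(k, p) = (-2 - 4) + 3 = -6 + 3 = -3)
((w(a(-2, 1), 6) + 7) + (-7 - 1*7))*(-49 + 4) = ((-3 + 7) + (-7 - 1*7))*(-49 + 4) = (4 + (-7 - 7))*(-45) = (4 - 14)*(-45) = -10*(-45) = 450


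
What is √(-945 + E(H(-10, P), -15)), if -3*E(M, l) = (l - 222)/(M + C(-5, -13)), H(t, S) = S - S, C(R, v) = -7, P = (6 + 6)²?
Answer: I*√46858/7 ≈ 30.924*I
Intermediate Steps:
P = 144 (P = 12² = 144)
H(t, S) = 0
E(M, l) = -(-222 + l)/(3*(-7 + M)) (E(M, l) = -(l - 222)/(3*(M - 7)) = -(-222 + l)/(3*(-7 + M)))
√(-945 + E(H(-10, P), -15)) = √(-945 + (222 - 1*(-15))/(3*(-7 + 0))) = √(-945 + (⅓)*(222 + 15)/(-7)) = √(-945 + (⅓)*(-⅐)*237) = √(-945 - 79/7) = √(-6694/7) = I*√46858/7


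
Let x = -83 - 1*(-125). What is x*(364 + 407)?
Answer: 32382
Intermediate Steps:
x = 42 (x = -83 + 125 = 42)
x*(364 + 407) = 42*(364 + 407) = 42*771 = 32382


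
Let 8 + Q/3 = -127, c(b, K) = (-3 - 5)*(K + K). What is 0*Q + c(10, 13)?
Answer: -208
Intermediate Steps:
c(b, K) = -16*K
Q = -405 (Q = -24 + 3*(-127) = -24 - 381 = -405)
0*Q + c(10, 13) = 0*(-405) - 16*13 = 0 - 208 = -208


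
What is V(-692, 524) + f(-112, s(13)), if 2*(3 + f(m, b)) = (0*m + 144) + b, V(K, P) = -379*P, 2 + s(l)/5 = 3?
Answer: -397049/2 ≈ -1.9852e+5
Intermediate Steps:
s(l) = 5 (s(l) = -10 + 5*3 = -10 + 15 = 5)
f(m, b) = 69 + b/2 (f(m, b) = -3 + ((0*m + 144) + b)/2 = -3 + ((0 + 144) + b)/2 = -3 + (144 + b)/2 = -3 + (72 + b/2) = 69 + b/2)
V(-692, 524) + f(-112, s(13)) = -379*524 + (69 + (1/2)*5) = -198596 + (69 + 5/2) = -198596 + 143/2 = -397049/2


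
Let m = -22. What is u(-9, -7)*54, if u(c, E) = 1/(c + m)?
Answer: -54/31 ≈ -1.7419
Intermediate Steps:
u(c, E) = 1/(-22 + c) (u(c, E) = 1/(c - 22) = 1/(-22 + c))
u(-9, -7)*54 = 54/(-22 - 9) = 54/(-31) = -1/31*54 = -54/31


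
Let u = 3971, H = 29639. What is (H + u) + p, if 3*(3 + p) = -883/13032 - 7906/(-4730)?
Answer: 3107421205481/92462040 ≈ 33608.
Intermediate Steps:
p = -227958919/92462040 (p = -3 + (-883/13032 - 7906/(-4730))/3 = -3 + (-883*1/13032 - 7906*(-1/4730))/3 = -3 + (-883/13032 + 3953/2365)/3 = -3 + (⅓)*(49427201/30820680) = -3 + 49427201/92462040 = -227958919/92462040 ≈ -2.4654)
(H + u) + p = (29639 + 3971) - 227958919/92462040 = 33610 - 227958919/92462040 = 3107421205481/92462040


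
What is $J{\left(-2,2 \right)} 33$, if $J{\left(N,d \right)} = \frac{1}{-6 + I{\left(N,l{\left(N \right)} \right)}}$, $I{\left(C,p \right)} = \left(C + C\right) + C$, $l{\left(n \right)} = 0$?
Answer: $- \frac{11}{4} \approx -2.75$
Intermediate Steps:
$I{\left(C,p \right)} = 3 C$ ($I{\left(C,p \right)} = 2 C + C = 3 C$)
$J{\left(N,d \right)} = \frac{1}{-6 + 3 N}$
$J{\left(-2,2 \right)} 33 = \frac{1}{3 \left(-2 - 2\right)} 33 = \frac{1}{3 \left(-4\right)} 33 = \frac{1}{3} \left(- \frac{1}{4}\right) 33 = \left(- \frac{1}{12}\right) 33 = - \frac{11}{4}$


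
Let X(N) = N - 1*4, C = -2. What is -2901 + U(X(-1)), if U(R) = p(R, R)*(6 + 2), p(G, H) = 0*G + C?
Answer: -2917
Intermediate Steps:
p(G, H) = -2 (p(G, H) = 0*G - 2 = 0 - 2 = -2)
X(N) = -4 + N (X(N) = N - 4 = -4 + N)
U(R) = -16 (U(R) = -2*(6 + 2) = -2*8 = -16)
-2901 + U(X(-1)) = -2901 - 16 = -2917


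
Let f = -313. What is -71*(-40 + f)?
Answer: 25063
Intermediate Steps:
-71*(-40 + f) = -71*(-40 - 313) = -71*(-353) = 25063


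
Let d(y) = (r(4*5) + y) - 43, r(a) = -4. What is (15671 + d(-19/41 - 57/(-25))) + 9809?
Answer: 26070687/1025 ≈ 25435.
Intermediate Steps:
d(y) = -47 + y (d(y) = (-4 + y) - 43 = -47 + y)
(15671 + d(-19/41 - 57/(-25))) + 9809 = (15671 + (-47 + (-19/41 - 57/(-25)))) + 9809 = (15671 + (-47 + (-19*1/41 - 57*(-1/25)))) + 9809 = (15671 + (-47 + (-19/41 + 57/25))) + 9809 = (15671 + (-47 + 1862/1025)) + 9809 = (15671 - 46313/1025) + 9809 = 16016462/1025 + 9809 = 26070687/1025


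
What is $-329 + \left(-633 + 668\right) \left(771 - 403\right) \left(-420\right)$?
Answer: $-5409929$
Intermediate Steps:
$-329 + \left(-633 + 668\right) \left(771 - 403\right) \left(-420\right) = -329 + 35 \cdot 368 \left(-420\right) = -329 + 12880 \left(-420\right) = -329 - 5409600 = -5409929$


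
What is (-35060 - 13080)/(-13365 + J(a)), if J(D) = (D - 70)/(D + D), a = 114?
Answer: 1371990/380897 ≈ 3.6020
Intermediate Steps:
J(D) = (-70 + D)/(2*D) (J(D) = (-70 + D)/((2*D)) = (-70 + D)*(1/(2*D)) = (-70 + D)/(2*D))
(-35060 - 13080)/(-13365 + J(a)) = (-35060 - 13080)/(-13365 + (½)*(-70 + 114)/114) = -48140/(-13365 + (½)*(1/114)*44) = -48140/(-13365 + 11/57) = -48140/(-761794/57) = -48140*(-57/761794) = 1371990/380897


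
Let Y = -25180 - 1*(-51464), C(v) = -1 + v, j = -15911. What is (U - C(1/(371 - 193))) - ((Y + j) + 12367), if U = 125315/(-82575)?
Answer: -66849633859/2939670 ≈ -22741.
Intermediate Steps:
U = -25063/16515 (U = 125315*(-1/82575) = -25063/16515 ≈ -1.5176)
Y = 26284 (Y = -25180 + 51464 = 26284)
(U - C(1/(371 - 193))) - ((Y + j) + 12367) = (-25063/16515 - (-1 + 1/(371 - 193))) - ((26284 - 15911) + 12367) = (-25063/16515 - (-1 + 1/178)) - (10373 + 12367) = (-25063/16515 - (-1 + 1/178)) - 1*22740 = (-25063/16515 - 1*(-177/178)) - 22740 = (-25063/16515 + 177/178) - 22740 = -1538059/2939670 - 22740 = -66849633859/2939670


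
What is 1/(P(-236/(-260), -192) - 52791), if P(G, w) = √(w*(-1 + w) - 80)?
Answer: -52791/2786852705 - 4*√2311/2786852705 ≈ -1.9012e-5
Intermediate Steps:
P(G, w) = √(-80 + w*(-1 + w))
1/(P(-236/(-260), -192) - 52791) = 1/(√(-80 + (-192)² - 1*(-192)) - 52791) = 1/(√(-80 + 36864 + 192) - 52791) = 1/(√36976 - 52791) = 1/(4*√2311 - 52791) = 1/(-52791 + 4*√2311)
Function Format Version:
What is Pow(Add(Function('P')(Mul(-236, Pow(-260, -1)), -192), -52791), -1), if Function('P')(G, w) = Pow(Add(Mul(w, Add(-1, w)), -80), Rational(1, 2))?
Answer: Add(Rational(-52791, 2786852705), Mul(Rational(-4, 2786852705), Pow(2311, Rational(1, 2)))) ≈ -1.9012e-5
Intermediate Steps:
Function('P')(G, w) = Pow(Add(-80, Mul(w, Add(-1, w))), Rational(1, 2))
Pow(Add(Function('P')(Mul(-236, Pow(-260, -1)), -192), -52791), -1) = Pow(Add(Pow(Add(-80, Pow(-192, 2), Mul(-1, -192)), Rational(1, 2)), -52791), -1) = Pow(Add(Pow(Add(-80, 36864, 192), Rational(1, 2)), -52791), -1) = Pow(Add(Pow(36976, Rational(1, 2)), -52791), -1) = Pow(Add(Mul(4, Pow(2311, Rational(1, 2))), -52791), -1) = Pow(Add(-52791, Mul(4, Pow(2311, Rational(1, 2)))), -1)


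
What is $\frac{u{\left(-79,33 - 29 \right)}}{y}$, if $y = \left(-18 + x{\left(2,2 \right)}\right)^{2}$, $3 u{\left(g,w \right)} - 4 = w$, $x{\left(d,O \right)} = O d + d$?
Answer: $\frac{1}{54} \approx 0.018519$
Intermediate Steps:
$x{\left(d,O \right)} = d + O d$
$u{\left(g,w \right)} = \frac{4}{3} + \frac{w}{3}$
$y = 144$ ($y = \left(-18 + 2 \left(1 + 2\right)\right)^{2} = \left(-18 + 2 \cdot 3\right)^{2} = \left(-18 + 6\right)^{2} = \left(-12\right)^{2} = 144$)
$\frac{u{\left(-79,33 - 29 \right)}}{y} = \frac{\frac{4}{3} + \frac{33 - 29}{3}}{144} = \left(\frac{4}{3} + \frac{1}{3} \cdot 4\right) \frac{1}{144} = \left(\frac{4}{3} + \frac{4}{3}\right) \frac{1}{144} = \frac{8}{3} \cdot \frac{1}{144} = \frac{1}{54}$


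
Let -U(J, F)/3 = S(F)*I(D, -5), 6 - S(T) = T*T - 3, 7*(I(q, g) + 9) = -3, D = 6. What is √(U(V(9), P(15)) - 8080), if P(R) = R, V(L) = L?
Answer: 32*I*√679/7 ≈ 119.12*I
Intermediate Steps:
I(q, g) = -66/7 (I(q, g) = -9 + (⅐)*(-3) = -9 - 3/7 = -66/7)
S(T) = 9 - T² (S(T) = 6 - (T*T - 3) = 6 - (T² - 3) = 6 - (-3 + T²) = 6 + (3 - T²) = 9 - T²)
U(J, F) = 1782/7 - 198*F²/7 (U(J, F) = -3*(9 - F²)*(-66)/7 = -3*(-594/7 + 66*F²/7) = 1782/7 - 198*F²/7)
√(U(V(9), P(15)) - 8080) = √((1782/7 - 198/7*15²) - 8080) = √((1782/7 - 198/7*225) - 8080) = √((1782/7 - 44550/7) - 8080) = √(-42768/7 - 8080) = √(-99328/7) = 32*I*√679/7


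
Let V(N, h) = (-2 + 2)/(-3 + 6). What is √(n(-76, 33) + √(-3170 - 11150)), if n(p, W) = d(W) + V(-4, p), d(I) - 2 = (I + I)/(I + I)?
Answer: √(3 + 4*I*√895) ≈ 7.8327 + 7.6388*I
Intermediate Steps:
V(N, h) = 0 (V(N, h) = 0/3 = 0*(⅓) = 0)
d(I) = 3 (d(I) = 2 + (I + I)/(I + I) = 2 + (2*I)/((2*I)) = 2 + (2*I)*(1/(2*I)) = 2 + 1 = 3)
n(p, W) = 3 (n(p, W) = 3 + 0 = 3)
√(n(-76, 33) + √(-3170 - 11150)) = √(3 + √(-3170 - 11150)) = √(3 + √(-14320)) = √(3 + 4*I*√895)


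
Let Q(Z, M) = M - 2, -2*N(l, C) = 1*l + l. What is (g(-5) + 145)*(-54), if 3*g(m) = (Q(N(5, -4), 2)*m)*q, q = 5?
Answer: -7830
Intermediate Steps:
N(l, C) = -l (N(l, C) = -(1*l + l)/2 = -(l + l)/2 = -l)
Q(Z, M) = -2 + M
g(m) = 0 (g(m) = (((-2 + 2)*m)*5)/3 = ((0*m)*5)/3 = (0*5)/3 = (⅓)*0 = 0)
(g(-5) + 145)*(-54) = (0 + 145)*(-54) = 145*(-54) = -7830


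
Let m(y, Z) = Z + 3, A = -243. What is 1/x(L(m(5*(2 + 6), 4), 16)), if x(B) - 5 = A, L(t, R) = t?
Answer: -1/238 ≈ -0.0042017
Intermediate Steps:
m(y, Z) = 3 + Z
x(B) = -238 (x(B) = 5 - 243 = -238)
1/x(L(m(5*(2 + 6), 4), 16)) = 1/(-238) = -1/238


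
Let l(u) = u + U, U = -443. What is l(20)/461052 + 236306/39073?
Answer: 12103647337/2001631644 ≈ 6.0469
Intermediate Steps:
l(u) = -443 + u (l(u) = u - 443 = -443 + u)
l(20)/461052 + 236306/39073 = (-443 + 20)/461052 + 236306/39073 = -423*1/461052 + 236306*(1/39073) = -47/51228 + 236306/39073 = 12103647337/2001631644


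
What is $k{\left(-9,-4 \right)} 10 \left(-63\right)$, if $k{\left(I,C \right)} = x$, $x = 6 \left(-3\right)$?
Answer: $11340$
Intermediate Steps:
$x = -18$
$k{\left(I,C \right)} = -18$
$k{\left(-9,-4 \right)} 10 \left(-63\right) = \left(-18\right) 10 \left(-63\right) = \left(-180\right) \left(-63\right) = 11340$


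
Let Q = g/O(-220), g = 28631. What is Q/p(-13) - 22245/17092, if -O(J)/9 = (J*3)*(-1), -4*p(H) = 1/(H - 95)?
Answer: -1958667683/940060 ≈ -2083.6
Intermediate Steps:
p(H) = -1/(4*(-95 + H)) (p(H) = -1/(4*(H - 95)) = -1/(4*(-95 + H)))
O(J) = 27*J (O(J) = -9*J*3*(-1) = -9*3*J*(-1) = -(-27)*J = 27*J)
Q = -28631/5940 (Q = 28631/((27*(-220))) = 28631/(-5940) = 28631*(-1/5940) = -28631/5940 ≈ -4.8200)
Q/p(-13) - 22245/17092 = -28631/(5940*((-1/(-380 + 4*(-13))))) - 22245/17092 = -28631/(5940*((-1/(-380 - 52)))) - 22245*1/17092 = -28631/(5940*((-1/(-432)))) - 22245/17092 = -28631/(5940*((-1*(-1/432)))) - 22245/17092 = -28631/(5940*1/432) - 22245/17092 = -28631/5940*432 - 22245/17092 = -114524/55 - 22245/17092 = -1958667683/940060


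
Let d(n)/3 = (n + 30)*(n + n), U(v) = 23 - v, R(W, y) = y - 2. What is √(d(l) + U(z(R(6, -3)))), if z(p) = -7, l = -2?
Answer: 3*I*√34 ≈ 17.493*I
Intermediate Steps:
R(W, y) = -2 + y
d(n) = 6*n*(30 + n) (d(n) = 3*((n + 30)*(n + n)) = 3*((30 + n)*(2*n)) = 3*(2*n*(30 + n)) = 6*n*(30 + n))
√(d(l) + U(z(R(6, -3)))) = √(6*(-2)*(30 - 2) + (23 - 1*(-7))) = √(6*(-2)*28 + (23 + 7)) = √(-336 + 30) = √(-306) = 3*I*√34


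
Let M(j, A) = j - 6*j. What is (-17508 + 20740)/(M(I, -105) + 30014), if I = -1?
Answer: 3232/30019 ≈ 0.10767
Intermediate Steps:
M(j, A) = -5*j
(-17508 + 20740)/(M(I, -105) + 30014) = (-17508 + 20740)/(-5*(-1) + 30014) = 3232/(5 + 30014) = 3232/30019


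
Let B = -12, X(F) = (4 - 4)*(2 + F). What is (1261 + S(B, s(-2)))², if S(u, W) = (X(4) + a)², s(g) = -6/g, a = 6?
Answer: 1682209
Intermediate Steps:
X(F) = 0 (X(F) = 0*(2 + F) = 0)
S(u, W) = 36 (S(u, W) = (0 + 6)² = 6² = 36)
(1261 + S(B, s(-2)))² = (1261 + 36)² = 1297² = 1682209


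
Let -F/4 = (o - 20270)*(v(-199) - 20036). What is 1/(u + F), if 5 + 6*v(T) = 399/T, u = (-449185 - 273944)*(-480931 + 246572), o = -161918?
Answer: 597/92457189060539 ≈ 6.4570e-12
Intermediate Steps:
u = 169471789311 (u = -723129*(-234359) = 169471789311)
v(T) = -5/6 + 133/(2*T) (v(T) = -5/6 + (399/T)/6 = -5/6 + 133/(2*T))
F = -8717469158128/597 (F = -4*(-161918 - 20270)*((1/6)*(399 - 5*(-199))/(-199) - 20036) = -(-728752)*((1/6)*(-1/199)*(399 + 995) - 20036) = -(-728752)*((1/6)*(-1/199)*1394 - 20036) = -(-728752)*(-697/597 - 20036) = -(-728752)*(-11962189)/597 = -4*2179367289532/597 = -8717469158128/597 ≈ -1.4602e+10)
1/(u + F) = 1/(169471789311 - 8717469158128/597) = 1/(92457189060539/597) = 597/92457189060539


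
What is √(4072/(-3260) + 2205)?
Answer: √1463786455/815 ≈ 46.944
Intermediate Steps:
√(4072/(-3260) + 2205) = √(4072*(-1/3260) + 2205) = √(-1018/815 + 2205) = √(1796057/815) = √1463786455/815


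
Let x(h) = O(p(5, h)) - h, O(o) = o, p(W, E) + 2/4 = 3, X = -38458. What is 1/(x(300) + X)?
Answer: -2/77511 ≈ -2.5803e-5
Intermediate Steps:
p(W, E) = 5/2 (p(W, E) = -1/2 + 3 = 5/2)
x(h) = 5/2 - h
1/(x(300) + X) = 1/((5/2 - 1*300) - 38458) = 1/((5/2 - 300) - 38458) = 1/(-595/2 - 38458) = 1/(-77511/2) = -2/77511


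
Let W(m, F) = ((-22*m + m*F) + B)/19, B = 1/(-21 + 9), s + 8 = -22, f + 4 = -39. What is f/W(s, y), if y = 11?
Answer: -9804/3959 ≈ -2.4764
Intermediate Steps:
f = -43 (f = -4 - 39 = -43)
s = -30 (s = -8 - 22 = -30)
B = -1/12 (B = 1/(-12) = -1/12 ≈ -0.083333)
W(m, F) = -1/228 - 22*m/19 + F*m/19 (W(m, F) = ((-22*m + m*F) - 1/12)/19 = ((-22*m + F*m) - 1/12)*(1/19) = (-1/12 - 22*m + F*m)*(1/19) = -1/228 - 22*m/19 + F*m/19)
f/W(s, y) = -43/(-1/228 - 22/19*(-30) + (1/19)*11*(-30)) = -43/(-1/228 + 660/19 - 330/19) = -43/3959/228 = -43*228/3959 = -9804/3959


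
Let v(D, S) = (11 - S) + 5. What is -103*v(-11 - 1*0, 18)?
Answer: 206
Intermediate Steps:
v(D, S) = 16 - S
-103*v(-11 - 1*0, 18) = -103*(16 - 1*18) = -103*(16 - 18) = -103*(-2) = 206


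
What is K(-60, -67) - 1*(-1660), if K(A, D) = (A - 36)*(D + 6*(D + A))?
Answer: 81244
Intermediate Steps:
K(A, D) = (-36 + A)*(6*A + 7*D) (K(A, D) = (-36 + A)*(D + 6*(A + D)) = (-36 + A)*(D + (6*A + 6*D)) = (-36 + A)*(6*A + 7*D))
K(-60, -67) - 1*(-1660) = (-252*(-67) - 216*(-60) + 6*(-60)**2 + 7*(-60)*(-67)) - 1*(-1660) = (16884 + 12960 + 6*3600 + 28140) + 1660 = (16884 + 12960 + 21600 + 28140) + 1660 = 79584 + 1660 = 81244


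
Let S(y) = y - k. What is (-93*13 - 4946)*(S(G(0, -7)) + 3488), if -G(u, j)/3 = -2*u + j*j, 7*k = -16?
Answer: -144045465/7 ≈ -2.0578e+7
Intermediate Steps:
k = -16/7 (k = (1/7)*(-16) = -16/7 ≈ -2.2857)
G(u, j) = -3*j**2 + 6*u (G(u, j) = -3*(-2*u + j*j) = -3*(-2*u + j**2) = -3*(j**2 - 2*u) = -3*j**2 + 6*u)
S(y) = 16/7 + y (S(y) = y - 1*(-16/7) = y + 16/7 = 16/7 + y)
(-93*13 - 4946)*(S(G(0, -7)) + 3488) = (-93*13 - 4946)*((16/7 + (-3*(-7)**2 + 6*0)) + 3488) = (-1209 - 4946)*((16/7 + (-3*49 + 0)) + 3488) = -6155*((16/7 + (-147 + 0)) + 3488) = -6155*((16/7 - 147) + 3488) = -6155*(-1013/7 + 3488) = -6155*23403/7 = -144045465/7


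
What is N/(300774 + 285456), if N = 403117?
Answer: 403117/586230 ≈ 0.68764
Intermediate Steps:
N/(300774 + 285456) = 403117/(300774 + 285456) = 403117/586230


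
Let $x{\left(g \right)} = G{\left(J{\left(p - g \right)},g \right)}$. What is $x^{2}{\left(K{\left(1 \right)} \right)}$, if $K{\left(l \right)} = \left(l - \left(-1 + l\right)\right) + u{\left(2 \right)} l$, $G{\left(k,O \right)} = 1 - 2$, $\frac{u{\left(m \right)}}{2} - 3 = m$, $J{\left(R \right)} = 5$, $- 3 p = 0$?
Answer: $1$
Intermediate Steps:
$p = 0$ ($p = \left(- \frac{1}{3}\right) 0 = 0$)
$u{\left(m \right)} = 6 + 2 m$
$G{\left(k,O \right)} = -1$ ($G{\left(k,O \right)} = 1 - 2 = -1$)
$K{\left(l \right)} = 1 + 10 l$ ($K{\left(l \right)} = \left(l - \left(-1 + l\right)\right) + \left(6 + 2 \cdot 2\right) l = 1 + \left(6 + 4\right) l = 1 + 10 l$)
$x{\left(g \right)} = -1$
$x^{2}{\left(K{\left(1 \right)} \right)} = \left(-1\right)^{2} = 1$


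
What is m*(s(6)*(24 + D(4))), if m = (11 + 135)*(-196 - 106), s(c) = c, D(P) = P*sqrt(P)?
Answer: -8465664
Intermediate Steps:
D(P) = P**(3/2)
m = -44092 (m = 146*(-302) = -44092)
m*(s(6)*(24 + D(4))) = -264552*(24 + 4**(3/2)) = -264552*(24 + 8) = -264552*32 = -44092*192 = -8465664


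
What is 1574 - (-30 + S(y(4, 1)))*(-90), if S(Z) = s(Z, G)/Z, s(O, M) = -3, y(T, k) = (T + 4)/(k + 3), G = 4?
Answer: -1261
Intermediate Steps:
y(T, k) = (4 + T)/(3 + k)
S(Z) = -3/Z
1574 - (-30 + S(y(4, 1)))*(-90) = 1574 - (-30 - 3*(3 + 1)/(4 + 4))*(-90) = 1574 - (-30 - 3/(8/4))*(-90) = 1574 - (-30 - 3/((¼)*8))*(-90) = 1574 - (-30 - 3/2)*(-90) = 1574 - (-63)*(-90)/2 = 1574 - 1*2835 = 1574 - 2835 = -1261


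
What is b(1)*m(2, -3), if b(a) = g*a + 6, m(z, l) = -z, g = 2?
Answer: -16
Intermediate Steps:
b(a) = 6 + 2*a (b(a) = 2*a + 6 = 6 + 2*a)
b(1)*m(2, -3) = (6 + 2*1)*(-1*2) = (6 + 2)*(-2) = 8*(-2) = -16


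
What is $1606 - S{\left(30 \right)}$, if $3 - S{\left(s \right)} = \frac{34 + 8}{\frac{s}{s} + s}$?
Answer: $\frac{49735}{31} \approx 1604.4$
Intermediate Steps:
$S{\left(s \right)} = 3 - \frac{42}{1 + s}$ ($S{\left(s \right)} = 3 - \frac{34 + 8}{\frac{s}{s} + s} = 3 - \frac{42}{1 + s}$)
$1606 - S{\left(30 \right)} = 1606 - \frac{3 \left(-13 + 30\right)}{1 + 30} = 1606 - 3 \cdot \frac{1}{31} \cdot 17 = 1606 - \frac{51}{31} = \frac{49735}{31}$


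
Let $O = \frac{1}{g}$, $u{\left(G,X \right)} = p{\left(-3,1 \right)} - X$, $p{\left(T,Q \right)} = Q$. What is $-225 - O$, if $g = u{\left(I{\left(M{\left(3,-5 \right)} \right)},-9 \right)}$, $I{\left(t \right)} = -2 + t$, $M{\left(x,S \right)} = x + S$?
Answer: $- \frac{2251}{10} \approx -225.1$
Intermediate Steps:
$M{\left(x,S \right)} = S + x$
$u{\left(G,X \right)} = 1 - X$
$g = 10$ ($g = 1 - -9 = 1 + 9 = 10$)
$O = \frac{1}{10} \approx 0.1$
$-225 - O = -225 - \frac{1}{10} = - \frac{2251}{10}$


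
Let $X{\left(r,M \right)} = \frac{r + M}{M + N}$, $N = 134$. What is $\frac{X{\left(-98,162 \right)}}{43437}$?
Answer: $\frac{8}{1607169} \approx 4.9777 \cdot 10^{-6}$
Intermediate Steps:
$X{\left(r,M \right)} = \frac{M + r}{134 + M}$ ($X{\left(r,M \right)} = \frac{r + M}{M + 134} = \frac{M + r}{134 + M}$)
$\frac{X{\left(-98,162 \right)}}{43437} = \frac{\frac{1}{134 + 162} \left(162 - 98\right)}{43437} = \frac{1}{296} \cdot 64 \cdot \frac{1}{43437} = \frac{8}{37} \cdot \frac{1}{43437} = \frac{8}{1607169}$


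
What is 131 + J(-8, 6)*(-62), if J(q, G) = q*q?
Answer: -3837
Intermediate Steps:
J(q, G) = q²
131 + J(-8, 6)*(-62) = 131 + (-8)²*(-62) = 131 + 64*(-62) = 131 - 3968 = -3837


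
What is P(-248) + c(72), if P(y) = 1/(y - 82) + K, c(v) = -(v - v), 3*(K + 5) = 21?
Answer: 659/330 ≈ 1.9970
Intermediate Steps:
K = 2 (K = -5 + (1/3)*21 = -5 + 7 = 2)
c(v) = 0 (c(v) = -1*0 = 0)
P(y) = 2 + 1/(-82 + y) (P(y) = 1/(y - 82) + 2 = 1/(-82 + y) + 2 = 2 + 1/(-82 + y))
P(-248) + c(72) = (-163 + 2*(-248))/(-82 - 248) + 0 = (-163 - 496)/(-330) + 0 = -1/330*(-659) + 0 = 659/330 + 0 = 659/330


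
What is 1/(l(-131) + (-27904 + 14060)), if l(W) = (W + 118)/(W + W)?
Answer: -262/3627115 ≈ -7.2234e-5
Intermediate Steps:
l(W) = (118 + W)/(2*W) (l(W) = (118 + W)/((2*W)) = (118 + W)*(1/(2*W)) = (118 + W)/(2*W))
1/(l(-131) + (-27904 + 14060)) = 1/((1/2)*(118 - 131)/(-131) + (-27904 + 14060)) = 1/((1/2)*(-1/131)*(-13) - 13844) = 1/(13/262 - 13844) = 1/(-3627115/262) = -262/3627115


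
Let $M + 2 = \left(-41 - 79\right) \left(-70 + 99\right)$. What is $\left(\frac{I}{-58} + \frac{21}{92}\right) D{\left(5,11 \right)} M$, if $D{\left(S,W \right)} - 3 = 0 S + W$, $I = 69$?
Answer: $\frac{31259655}{667} \approx 46866.0$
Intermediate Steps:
$D{\left(S,W \right)} = 3 + W$ ($D{\left(S,W \right)} = 3 + \left(0 S + W\right) = 3 + \left(0 + W\right) = 3 + W$)
$M = -3482$ ($M = -2 + \left(-41 - 79\right) \left(-70 + 99\right) = -2 - 3480 = -3482$)
$\left(\frac{I}{-58} + \frac{21}{92}\right) D{\left(5,11 \right)} M = \left(\frac{69}{-58} + \frac{21}{92}\right) \left(3 + 11\right) \left(-3482\right) = \left(69 \left(- \frac{1}{58}\right) + 21 \cdot \frac{1}{92}\right) 14 \left(-3482\right) = \left(- \frac{69}{58} + \frac{21}{92}\right) 14 \left(-3482\right) = \left(- \frac{2565}{2668}\right) 14 \left(-3482\right) = \left(- \frac{17955}{1334}\right) \left(-3482\right) = \frac{31259655}{667}$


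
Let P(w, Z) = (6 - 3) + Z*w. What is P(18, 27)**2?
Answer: 239121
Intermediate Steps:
P(w, Z) = 3 + Z*w
P(18, 27)**2 = (3 + 27*18)**2 = (3 + 486)**2 = 489**2 = 239121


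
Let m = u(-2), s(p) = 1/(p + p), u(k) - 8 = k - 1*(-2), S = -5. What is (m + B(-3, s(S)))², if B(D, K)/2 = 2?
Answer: 144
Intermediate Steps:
u(k) = 10 + k (u(k) = 8 + (k - 1*(-2)) = 8 + (k + 2) = 8 + (2 + k) = 10 + k)
s(p) = 1/(2*p)
B(D, K) = 4 (B(D, K) = 2*2 = 4)
m = 8 (m = 10 - 2 = 8)
(m + B(-3, s(S)))² = (8 + 4)² = 12² = 144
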